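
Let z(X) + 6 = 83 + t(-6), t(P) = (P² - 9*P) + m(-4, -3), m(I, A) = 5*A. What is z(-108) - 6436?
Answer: -6284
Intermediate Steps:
t(P) = -15 + P² - 9*P (t(P) = (P² - 9*P) + 5*(-3) = (P² - 9*P) - 15 = -15 + P² - 9*P)
z(X) = 152 (z(X) = -6 + (83 + (-15 + (-6)² - 9*(-6))) = -6 + (83 + (-15 + 36 + 54)) = -6 + (83 + 75) = -6 + 158 = 152)
z(-108) - 6436 = 152 - 6436 = -6284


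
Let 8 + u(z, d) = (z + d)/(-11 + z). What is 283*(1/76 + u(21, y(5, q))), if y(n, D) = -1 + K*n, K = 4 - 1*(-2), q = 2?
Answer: -64241/76 ≈ -845.28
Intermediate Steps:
K = 6 (K = 4 + 2 = 6)
y(n, D) = -1 + 6*n
u(z, d) = -8 + (d + z)/(-11 + z) (u(z, d) = -8 + (z + d)/(-11 + z) = -8 + (d + z)/(-11 + z))
283*(1/76 + u(21, y(5, q))) = 283*(1/76 + (88 + (-1 + 6*5) - 7*21)/(-11 + 21)) = 283*(1/76 + (88 + (-1 + 30) - 147)/10) = 283*(1/76 + (88 + 29 - 147)/10) = 283*(1/76 + (1/10)*(-30)) = 283*(1/76 - 3) = 283*(-227/76) = -64241/76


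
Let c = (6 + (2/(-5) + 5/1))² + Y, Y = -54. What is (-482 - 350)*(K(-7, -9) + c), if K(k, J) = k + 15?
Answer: -1380288/25 ≈ -55212.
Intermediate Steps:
K(k, J) = 15 + k
c = 1459/25 (c = (6 + (2/(-5) + 5/1))² - 54 = (6 + (2*(-⅕) + 5*1))² - 54 = (6 + (-⅖ + 5))² - 54 = (6 + 23/5)² - 54 = (53/5)² - 54 = 2809/25 - 54 = 1459/25 ≈ 58.360)
(-482 - 350)*(K(-7, -9) + c) = (-482 - 350)*((15 - 7) + 1459/25) = -832*(8 + 1459/25) = -832*1659/25 = -1380288/25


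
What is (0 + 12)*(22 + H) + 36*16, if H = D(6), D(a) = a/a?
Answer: 852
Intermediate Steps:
D(a) = 1
H = 1
(0 + 12)*(22 + H) + 36*16 = (0 + 12)*(22 + 1) + 36*16 = 12*23 + 576 = 276 + 576 = 852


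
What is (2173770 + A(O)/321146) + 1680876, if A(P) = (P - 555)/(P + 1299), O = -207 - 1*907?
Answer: 229012266696791/59412010 ≈ 3.8546e+6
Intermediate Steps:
O = -1114 (O = -207 - 907 = -1114)
A(P) = (-555 + P)/(1299 + P)
(2173770 + A(O)/321146) + 1680876 = (2173770 + ((-555 - 1114)/(1299 - 1114))/321146) + 1680876 = (2173770 + (-1669/185)*(1/321146)) + 1680876 = (2173770 + ((1/185)*(-1669))*(1/321146)) + 1680876 = (2173770 - 1669/185*1/321146) + 1680876 = (2173770 - 1669/59412010) + 1680876 = 129148044976031/59412010 + 1680876 = 229012266696791/59412010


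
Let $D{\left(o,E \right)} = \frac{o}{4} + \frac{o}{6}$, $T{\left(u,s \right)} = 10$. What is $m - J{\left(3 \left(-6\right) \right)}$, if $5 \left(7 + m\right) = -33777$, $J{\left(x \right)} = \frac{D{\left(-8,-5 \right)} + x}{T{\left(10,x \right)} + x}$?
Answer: $- \frac{101476}{15} \approx -6765.1$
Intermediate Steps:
$D{\left(o,E \right)} = \frac{5 o}{12}$ ($D{\left(o,E \right)} = o \frac{1}{4} + o \frac{1}{6} = \frac{o}{4} + \frac{o}{6} = \frac{5 o}{12}$)
$J{\left(x \right)} = \frac{- \frac{10}{3} + x}{10 + x}$ ($J{\left(x \right)} = \frac{\frac{5}{12} \left(-8\right) + x}{10 + x} = \frac{- \frac{10}{3} + x}{10 + x}$)
$m = - \frac{33812}{5}$ ($m = -7 + \frac{1}{5} \left(-33777\right) = -7 - \frac{33777}{5} = - \frac{33812}{5} \approx -6762.4$)
$m - J{\left(3 \left(-6\right) \right)} = - \frac{33812}{5} - \frac{- \frac{10}{3} + 3 \left(-6\right)}{10 + 3 \left(-6\right)} = - \frac{33812}{5} - \frac{- \frac{10}{3} - 18}{10 - 18} = - \frac{33812}{5} - \frac{1}{-8} \left(- \frac{64}{3}\right) = - \frac{33812}{5} - \left(- \frac{1}{8}\right) \left(- \frac{64}{3}\right) = - \frac{33812}{5} - \frac{8}{3} = - \frac{101476}{15}$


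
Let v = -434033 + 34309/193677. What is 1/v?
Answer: -17607/7642015912 ≈ -2.3040e-6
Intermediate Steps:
v = -7642015912/17607 (v = -434033 + 34309*(1/193677) = -434033 + 3119/17607 = -7642015912/17607 ≈ -4.3403e+5)
1/v = 1/(-7642015912/17607) = -17607/7642015912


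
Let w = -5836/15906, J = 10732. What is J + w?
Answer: 85348678/7953 ≈ 10732.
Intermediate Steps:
w = -2918/7953 (w = -5836*1/15906 = -2918/7953 ≈ -0.36691)
J + w = 10732 - 2918/7953 = 85348678/7953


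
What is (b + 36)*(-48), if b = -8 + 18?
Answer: -2208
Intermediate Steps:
b = 10
(b + 36)*(-48) = (10 + 36)*(-48) = 46*(-48) = -2208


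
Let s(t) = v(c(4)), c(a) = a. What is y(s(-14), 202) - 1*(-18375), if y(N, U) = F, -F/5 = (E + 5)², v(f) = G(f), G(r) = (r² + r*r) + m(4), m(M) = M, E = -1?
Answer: 18295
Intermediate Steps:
G(r) = 4 + 2*r² (G(r) = (r² + r*r) + 4 = (r² + r²) + 4 = 2*r² + 4 = 4 + 2*r²)
v(f) = 4 + 2*f²
s(t) = 36 (s(t) = 4 + 2*4² = 4 + 2*16 = 4 + 32 = 36)
F = -80 (F = -5*(-1 + 5)² = -5*4² = -5*16 = -80)
y(N, U) = -80
y(s(-14), 202) - 1*(-18375) = -80 - 1*(-18375) = -80 + 18375 = 18295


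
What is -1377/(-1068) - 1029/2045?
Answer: 572331/728020 ≈ 0.78615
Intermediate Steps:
-1377/(-1068) - 1029/2045 = -1377*(-1/1068) - 1029*1/2045 = 459/356 - 1029/2045 = 572331/728020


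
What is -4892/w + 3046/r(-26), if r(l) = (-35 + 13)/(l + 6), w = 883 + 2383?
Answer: 49714274/17963 ≈ 2767.6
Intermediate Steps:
w = 3266
r(l) = -22/(6 + l)
-4892/w + 3046/r(-26) = -4892/3266 + 3046/((-22/(6 - 26))) = -4892*1/3266 + 3046/((-22/(-20))) = -2446/1633 + 3046/((-22*(-1/20))) = -2446/1633 + 3046/(11/10) = -2446/1633 + 3046*(10/11) = -2446/1633 + 30460/11 = 49714274/17963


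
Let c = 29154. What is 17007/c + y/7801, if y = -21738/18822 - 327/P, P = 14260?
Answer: 988890855751729/1695630505383580 ≈ 0.58320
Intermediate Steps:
y = -52689779/44733620 (y = -21738/18822 - 327/14260 = -21738*1/18822 - 327*1/14260 = -3623/3137 - 327/14260 = -52689779/44733620 ≈ -1.1779)
17007/c + y/7801 = 17007/29154 - 52689779/44733620/7801 = 17007*(1/29154) - 52689779/44733620*1/7801 = 5669/9718 - 52689779/348966969620 = 988890855751729/1695630505383580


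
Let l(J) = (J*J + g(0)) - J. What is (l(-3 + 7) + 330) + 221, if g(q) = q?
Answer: 563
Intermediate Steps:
l(J) = J² - J (l(J) = (J*J + 0) - J = (J² + 0) - J = J² - J)
(l(-3 + 7) + 330) + 221 = ((-3 + 7)*(-1 + (-3 + 7)) + 330) + 221 = (4*(-1 + 4) + 330) + 221 = (4*3 + 330) + 221 = (12 + 330) + 221 = 342 + 221 = 563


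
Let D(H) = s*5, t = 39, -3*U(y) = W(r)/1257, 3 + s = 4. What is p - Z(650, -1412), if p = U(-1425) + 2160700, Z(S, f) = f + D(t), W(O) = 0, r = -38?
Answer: 2162107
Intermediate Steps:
s = 1 (s = -3 + 4 = 1)
U(y) = 0 (U(y) = -0/1257 = -⅓*0 = 0)
D(H) = 5 (D(H) = 1*5 = 5)
Z(S, f) = 5 + f (Z(S, f) = f + 5 = 5 + f)
p = 2160700 (p = 0 + 2160700 = 2160700)
p - Z(650, -1412) = 2160700 - (5 - 1412) = 2160700 - 1*(-1407) = 2160700 + 1407 = 2162107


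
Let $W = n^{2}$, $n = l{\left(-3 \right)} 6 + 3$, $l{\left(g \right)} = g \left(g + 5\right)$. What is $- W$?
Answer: $-1089$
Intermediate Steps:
$l{\left(g \right)} = g \left(5 + g\right)$
$n = -33$ ($n = - 3 \left(5 - 3\right) 6 + 3 = \left(-3\right) 2 \cdot 6 + 3 = \left(-6\right) 6 + 3 = -36 + 3 = -33$)
$W = 1089$ ($W = \left(-33\right)^{2} = 1089$)
$- W = \left(-1\right) 1089 = -1089$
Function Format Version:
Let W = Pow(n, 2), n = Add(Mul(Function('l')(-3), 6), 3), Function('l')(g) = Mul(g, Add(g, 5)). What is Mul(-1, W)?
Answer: -1089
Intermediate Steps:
Function('l')(g) = Mul(g, Add(5, g))
n = -33 (n = Add(Mul(Mul(-3, Add(5, -3)), 6), 3) = Add(Mul(Mul(-3, 2), 6), 3) = Add(Mul(-6, 6), 3) = Add(-36, 3) = -33)
W = 1089 (W = Pow(-33, 2) = 1089)
Mul(-1, W) = Mul(-1, 1089) = -1089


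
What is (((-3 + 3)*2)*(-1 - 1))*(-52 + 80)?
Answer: 0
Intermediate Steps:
(((-3 + 3)*2)*(-1 - 1))*(-52 + 80) = ((0*2)*(-2))*28 = (0*(-2))*28 = 0*28 = 0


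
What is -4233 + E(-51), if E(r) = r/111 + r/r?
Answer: -156601/37 ≈ -4232.5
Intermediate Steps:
E(r) = 1 + r/111 (E(r) = r*(1/111) + 1 = r/111 + 1 = 1 + r/111)
-4233 + E(-51) = -4233 + (1 + (1/111)*(-51)) = -4233 + (1 - 17/37) = -4233 + 20/37 = -156601/37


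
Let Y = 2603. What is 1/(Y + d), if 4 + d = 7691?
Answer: 1/10290 ≈ 9.7182e-5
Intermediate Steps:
d = 7687 (d = -4 + 7691 = 7687)
1/(Y + d) = 1/(2603 + 7687) = 1/10290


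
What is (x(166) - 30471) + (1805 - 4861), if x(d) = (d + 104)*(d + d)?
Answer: 56113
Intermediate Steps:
x(d) = 2*d*(104 + d) (x(d) = (104 + d)*(2*d) = 2*d*(104 + d))
(x(166) - 30471) + (1805 - 4861) = (2*166*(104 + 166) - 30471) + (1805 - 4861) = (2*166*270 - 30471) - 3056 = (89640 - 30471) - 3056 = 59169 - 3056 = 56113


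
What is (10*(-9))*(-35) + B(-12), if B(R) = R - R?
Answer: 3150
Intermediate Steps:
B(R) = 0
(10*(-9))*(-35) + B(-12) = (10*(-9))*(-35) + 0 = -90*(-35) + 0 = 3150 + 0 = 3150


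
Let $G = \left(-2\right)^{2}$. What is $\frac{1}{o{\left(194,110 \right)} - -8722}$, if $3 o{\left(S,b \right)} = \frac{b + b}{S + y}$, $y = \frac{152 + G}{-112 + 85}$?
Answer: $\frac{77}{671624} \approx 0.00011465$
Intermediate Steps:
$G = 4$
$y = - \frac{52}{9}$ ($y = \frac{152 + 4}{-112 + 85} = \frac{156}{-27} = 156 \left(- \frac{1}{27}\right) = - \frac{52}{9} \approx -5.7778$)
$o{\left(S,b \right)} = \frac{2 b}{3 \left(- \frac{52}{9} + S\right)}$ ($o{\left(S,b \right)} = \frac{\left(b + b\right) \frac{1}{S - \frac{52}{9}}}{3} = \frac{2 b \frac{1}{- \frac{52}{9} + S}}{3} = \frac{2 b}{3 \left(- \frac{52}{9} + S\right)}$)
$\frac{1}{o{\left(194,110 \right)} - -8722} = \frac{1}{6 \cdot 110 \frac{1}{-52 + 9 \cdot 194} - -8722} = \frac{1}{6 \cdot 110 \frac{1}{-52 + 1746} + \left(8736 - 14\right)} = \frac{1}{6 \cdot 110 \cdot \frac{1}{1694} + 8722} = \frac{1}{\frac{30}{77} + 8722} = \frac{1}{\frac{671624}{77}} = \frac{77}{671624}$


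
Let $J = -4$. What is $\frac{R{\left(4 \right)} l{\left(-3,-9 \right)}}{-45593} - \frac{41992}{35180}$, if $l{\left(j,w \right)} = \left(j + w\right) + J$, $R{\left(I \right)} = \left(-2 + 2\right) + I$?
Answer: $- \frac{478072434}{400990435} \approx -1.1922$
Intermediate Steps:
$R{\left(I \right)} = I$ ($R{\left(I \right)} = 0 + I = I$)
$l{\left(j,w \right)} = -4 + j + w$ ($l{\left(j,w \right)} = \left(j + w\right) - 4 = -4 + j + w$)
$\frac{R{\left(4 \right)} l{\left(-3,-9 \right)}}{-45593} - \frac{41992}{35180} = \frac{4 \left(-4 - 3 - 9\right)}{-45593} - \frac{41992}{35180} = 4 \left(-16\right) \left(- \frac{1}{45593}\right) - \frac{10498}{8795} = \left(-64\right) \left(- \frac{1}{45593}\right) - \frac{10498}{8795} = \frac{64}{45593} - \frac{10498}{8795} = - \frac{478072434}{400990435}$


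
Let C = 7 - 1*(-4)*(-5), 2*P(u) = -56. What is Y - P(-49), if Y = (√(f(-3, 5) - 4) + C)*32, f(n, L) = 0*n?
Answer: -388 + 64*I ≈ -388.0 + 64.0*I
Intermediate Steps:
P(u) = -28 (P(u) = (½)*(-56) = -28)
f(n, L) = 0
C = -13 (C = 7 - (-4)*(-5) = 7 - 1*20 = 7 - 20 = -13)
Y = -416 + 64*I (Y = (√(0 - 4) - 13)*32 = (√(-4) - 13)*32 = (2*I - 13)*32 = (-13 + 2*I)*32 = -416 + 64*I ≈ -416.0 + 64.0*I)
Y - P(-49) = (-416 + 64*I) - 1*(-28) = (-416 + 64*I) + 28 = -388 + 64*I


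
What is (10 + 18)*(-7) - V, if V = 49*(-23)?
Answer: 931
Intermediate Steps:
V = -1127
(10 + 18)*(-7) - V = (10 + 18)*(-7) - 1*(-1127) = 28*(-7) + 1127 = -196 + 1127 = 931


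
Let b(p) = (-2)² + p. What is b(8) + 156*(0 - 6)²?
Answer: 5628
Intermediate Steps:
b(p) = 4 + p
b(8) + 156*(0 - 6)² = (4 + 8) + 156*(0 - 6)² = 12 + 156*(-6)² = 12 + 156*36 = 12 + 5616 = 5628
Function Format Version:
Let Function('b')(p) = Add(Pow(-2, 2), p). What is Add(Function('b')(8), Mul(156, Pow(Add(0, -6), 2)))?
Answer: 5628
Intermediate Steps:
Function('b')(p) = Add(4, p)
Add(Function('b')(8), Mul(156, Pow(Add(0, -6), 2))) = Add(Add(4, 8), Mul(156, Pow(Add(0, -6), 2))) = Add(12, Mul(156, Pow(-6, 2))) = Add(12, Mul(156, 36)) = Add(12, 5616) = 5628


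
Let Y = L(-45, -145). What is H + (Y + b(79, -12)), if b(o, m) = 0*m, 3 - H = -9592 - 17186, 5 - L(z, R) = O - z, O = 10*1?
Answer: 26731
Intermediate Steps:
O = 10
L(z, R) = -5 + z (L(z, R) = 5 - (10 - z) = 5 + (-10 + z) = -5 + z)
H = 26781 (H = 3 - (-9592 - 17186) = 3 - 1*(-26778) = 3 + 26778 = 26781)
b(o, m) = 0
Y = -50 (Y = -5 - 45 = -50)
H + (Y + b(79, -12)) = 26781 + (-50 + 0) = 26781 - 50 = 26731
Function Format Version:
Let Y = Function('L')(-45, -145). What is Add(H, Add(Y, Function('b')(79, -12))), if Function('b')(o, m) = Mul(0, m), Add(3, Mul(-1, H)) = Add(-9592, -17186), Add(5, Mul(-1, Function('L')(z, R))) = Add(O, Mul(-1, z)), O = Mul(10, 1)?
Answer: 26731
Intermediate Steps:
O = 10
Function('L')(z, R) = Add(-5, z) (Function('L')(z, R) = Add(5, Mul(-1, Add(10, Mul(-1, z)))) = Add(5, Add(-10, z)) = Add(-5, z))
H = 26781 (H = Add(3, Mul(-1, Add(-9592, -17186))) = Add(3, Mul(-1, -26778)) = Add(3, 26778) = 26781)
Function('b')(o, m) = 0
Y = -50 (Y = Add(-5, -45) = -50)
Add(H, Add(Y, Function('b')(79, -12))) = Add(26781, Add(-50, 0)) = Add(26781, -50) = 26731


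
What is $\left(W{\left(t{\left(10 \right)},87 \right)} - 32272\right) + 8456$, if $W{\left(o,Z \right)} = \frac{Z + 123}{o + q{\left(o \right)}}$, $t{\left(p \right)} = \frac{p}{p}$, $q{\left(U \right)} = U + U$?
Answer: $-23746$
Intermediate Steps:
$q{\left(U \right)} = 2 U$
$t{\left(p \right)} = 1$
$W{\left(o,Z \right)} = \frac{123 + Z}{3 o}$ ($W{\left(o,Z \right)} = \frac{Z + 123}{o + 2 o} = \frac{123 + Z}{3 o}$)
$\left(W{\left(t{\left(10 \right)},87 \right)} - 32272\right) + 8456 = \left(\frac{123 + 87}{3 \cdot 1} - 32272\right) + 8456 = \left(\frac{1}{3} \cdot 1 \cdot 210 - 32272\right) + 8456 = \left(70 - 32272\right) + 8456 = -32202 + 8456 = -23746$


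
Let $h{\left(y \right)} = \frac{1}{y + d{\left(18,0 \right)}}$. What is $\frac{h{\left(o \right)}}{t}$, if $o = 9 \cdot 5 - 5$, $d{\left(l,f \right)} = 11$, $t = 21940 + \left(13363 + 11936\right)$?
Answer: $\frac{1}{2409189} \approx 4.1508 \cdot 10^{-7}$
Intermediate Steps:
$t = 47239$ ($t = 21940 + 25299 = 47239$)
$o = 40$ ($o = 45 - 5 = 40$)
$h{\left(y \right)} = \frac{1}{11 + y}$ ($h{\left(y \right)} = \frac{1}{y + 11} = \frac{1}{11 + y}$)
$\frac{h{\left(o \right)}}{t} = \frac{1}{\left(11 + 40\right) 47239} = \frac{1}{51} \cdot \frac{1}{47239} = \frac{1}{2409189}$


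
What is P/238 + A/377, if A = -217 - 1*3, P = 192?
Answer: 10012/44863 ≈ 0.22317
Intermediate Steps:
A = -220 (A = -217 - 3 = -220)
P/238 + A/377 = 192/238 - 220/377 = 192*(1/238) - 220*1/377 = 96/119 - 220/377 = 10012/44863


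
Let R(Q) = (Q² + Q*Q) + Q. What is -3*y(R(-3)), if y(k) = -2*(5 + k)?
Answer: 120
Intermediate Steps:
R(Q) = Q + 2*Q² (R(Q) = (Q² + Q²) + Q = 2*Q² + Q = Q + 2*Q²)
y(k) = -10 - 2*k
-3*y(R(-3)) = -3*(-10 - (-6)*(1 + 2*(-3))) = -3*(-10 - (-6)*(1 - 6)) = -3*(-10 - (-6)*(-5)) = -3*(-10 - 2*15) = -3*(-10 - 30) = -3*(-40) = 120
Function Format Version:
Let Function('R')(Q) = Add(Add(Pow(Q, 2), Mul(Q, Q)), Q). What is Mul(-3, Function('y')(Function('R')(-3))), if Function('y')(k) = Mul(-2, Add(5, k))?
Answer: 120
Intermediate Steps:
Function('R')(Q) = Add(Q, Mul(2, Pow(Q, 2))) (Function('R')(Q) = Add(Add(Pow(Q, 2), Pow(Q, 2)), Q) = Add(Mul(2, Pow(Q, 2)), Q) = Add(Q, Mul(2, Pow(Q, 2))))
Function('y')(k) = Add(-10, Mul(-2, k))
Mul(-3, Function('y')(Function('R')(-3))) = Mul(-3, Add(-10, Mul(-2, Mul(-3, Add(1, Mul(2, -3)))))) = Mul(-3, Add(-10, Mul(-2, Mul(-3, Add(1, -6))))) = Mul(-3, Add(-10, Mul(-2, Mul(-3, -5)))) = Mul(-3, Add(-10, Mul(-2, 15))) = Mul(-3, Add(-10, -30)) = Mul(-3, -40) = 120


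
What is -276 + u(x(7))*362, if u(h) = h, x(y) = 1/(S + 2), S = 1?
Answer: -466/3 ≈ -155.33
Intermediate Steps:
x(y) = ⅓ (x(y) = 1/(1 + 2) = 1/3 = ⅓)
-276 + u(x(7))*362 = -276 + (⅓)*362 = -276 + 362/3 = -466/3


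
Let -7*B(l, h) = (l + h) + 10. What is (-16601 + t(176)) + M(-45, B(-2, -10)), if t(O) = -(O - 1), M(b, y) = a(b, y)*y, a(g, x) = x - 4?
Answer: -822076/49 ≈ -16777.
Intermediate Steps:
a(g, x) = -4 + x
B(l, h) = -10/7 - h/7 - l/7 (B(l, h) = -((l + h) + 10)/7 = -((h + l) + 10)/7 = -(10 + h + l)/7 = -10/7 - h/7 - l/7)
M(b, y) = y*(-4 + y) (M(b, y) = (-4 + y)*y = y*(-4 + y))
t(O) = 1 - O (t(O) = -(-1 + O) = 1 - O)
(-16601 + t(176)) + M(-45, B(-2, -10)) = (-16601 + (1 - 1*176)) + (-10/7 - ⅐*(-10) - ⅐*(-2))*(-4 + (-10/7 - ⅐*(-10) - ⅐*(-2))) = (-16601 + (1 - 176)) + (-10/7 + 10/7 + 2/7)*(-4 + (-10/7 + 10/7 + 2/7)) = (-16601 - 175) + 2*(-4 + 2/7)/7 = -16776 + (2/7)*(-26/7) = -16776 - 52/49 = -822076/49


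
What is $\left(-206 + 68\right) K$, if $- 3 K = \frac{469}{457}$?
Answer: $\frac{21574}{457} \approx 47.208$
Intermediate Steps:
$K = - \frac{469}{1371}$ ($K = - \frac{469 \cdot \frac{1}{457}}{3} = \left(- \frac{1}{3}\right) \frac{469}{457} = - \frac{469}{1371} \approx -0.34209$)
$\left(-206 + 68\right) K = \left(-206 + 68\right) \left(- \frac{469}{1371}\right) = \left(-138\right) \left(- \frac{469}{1371}\right) = \frac{21574}{457}$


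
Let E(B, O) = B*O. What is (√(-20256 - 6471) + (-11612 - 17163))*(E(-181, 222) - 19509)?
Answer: 1717608525 - 59691*I*√26727 ≈ 1.7176e+9 - 9.7585e+6*I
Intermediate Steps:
(√(-20256 - 6471) + (-11612 - 17163))*(E(-181, 222) - 19509) = (√(-20256 - 6471) + (-11612 - 17163))*(-181*222 - 19509) = (√(-26727) - 28775)*(-40182 - 19509) = (I*√26727 - 28775)*(-59691) = (-28775 + I*√26727)*(-59691) = 1717608525 - 59691*I*√26727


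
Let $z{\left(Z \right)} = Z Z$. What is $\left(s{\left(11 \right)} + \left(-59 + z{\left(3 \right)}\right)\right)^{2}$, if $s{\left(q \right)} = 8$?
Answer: $1764$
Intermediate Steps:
$z{\left(Z \right)} = Z^{2}$
$\left(s{\left(11 \right)} + \left(-59 + z{\left(3 \right)}\right)\right)^{2} = \left(8 - \left(59 - 3^{2}\right)\right)^{2} = \left(8 + \left(-59 + 9\right)\right)^{2} = \left(8 - 50\right)^{2} = \left(-42\right)^{2} = 1764$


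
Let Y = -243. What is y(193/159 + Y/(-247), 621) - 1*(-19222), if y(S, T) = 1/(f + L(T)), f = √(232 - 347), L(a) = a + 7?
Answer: 7583060406/394499 - I*√115/394499 ≈ 19222.0 - 2.7183e-5*I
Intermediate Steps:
L(a) = 7 + a
f = I*√115 (f = √(-115) = I*√115 ≈ 10.724*I)
y(S, T) = 1/(7 + T + I*√115) (y(S, T) = 1/(I*√115 + (7 + T)) = 1/(7 + T + I*√115))
y(193/159 + Y/(-247), 621) - 1*(-19222) = 1/(7 + 621 + I*√115) - 1*(-19222) = 1/(628 + I*√115) + 19222 = 19222 + 1/(628 + I*√115)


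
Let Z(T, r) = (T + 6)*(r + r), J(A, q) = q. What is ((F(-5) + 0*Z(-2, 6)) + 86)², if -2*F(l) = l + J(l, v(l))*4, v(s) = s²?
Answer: 5929/4 ≈ 1482.3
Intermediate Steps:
Z(T, r) = 2*r*(6 + T) (Z(T, r) = (6 + T)*(2*r) = 2*r*(6 + T))
F(l) = -2*l² - l/2 (F(l) = -(l + l²*4)/2 = -(l + 4*l²)/2 = -2*l² - l/2)
((F(-5) + 0*Z(-2, 6)) + 86)² = (((½)*(-5)*(-1 - 4*(-5)) + 0*(2*6*(6 - 2))) + 86)² = (((½)*(-5)*(-1 + 20) + 0*(2*6*4)) + 86)² = (((½)*(-5)*19 + 0*48) + 86)² = ((-95/2 + 0) + 86)² = (-95/2 + 86)² = (77/2)² = 5929/4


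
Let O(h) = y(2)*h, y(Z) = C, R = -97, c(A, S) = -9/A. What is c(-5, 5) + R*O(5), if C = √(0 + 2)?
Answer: 9/5 - 485*√2 ≈ -684.09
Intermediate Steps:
C = √2 ≈ 1.4142
y(Z) = √2
O(h) = h*√2 (O(h) = √2*h = h*√2)
c(-5, 5) + R*O(5) = -9/(-5) - 485*√2 = -9*(-⅕) - 485*√2 = 9/5 - 485*√2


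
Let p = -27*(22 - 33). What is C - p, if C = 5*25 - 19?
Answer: -191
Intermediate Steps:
p = 297 (p = -27*(-11) = 297)
C = 106 (C = 125 - 19 = 106)
C - p = 106 - 1*297 = 106 - 297 = -191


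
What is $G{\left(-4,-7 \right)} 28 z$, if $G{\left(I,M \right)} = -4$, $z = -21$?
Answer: $2352$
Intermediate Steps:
$G{\left(-4,-7 \right)} 28 z = \left(-4\right) 28 \left(-21\right) = \left(-112\right) \left(-21\right) = 2352$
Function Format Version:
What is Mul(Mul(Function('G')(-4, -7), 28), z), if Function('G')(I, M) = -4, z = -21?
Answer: 2352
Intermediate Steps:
Mul(Mul(Function('G')(-4, -7), 28), z) = Mul(Mul(-4, 28), -21) = Mul(-112, -21) = 2352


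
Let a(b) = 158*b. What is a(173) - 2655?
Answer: 24679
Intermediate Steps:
a(173) - 2655 = 158*173 - 2655 = 27334 - 2655 = 24679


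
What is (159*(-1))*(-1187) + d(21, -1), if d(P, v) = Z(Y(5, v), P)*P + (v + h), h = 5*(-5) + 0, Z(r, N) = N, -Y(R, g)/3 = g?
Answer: 189148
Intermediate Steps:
Y(R, g) = -3*g
h = -25 (h = -25 + 0 = -25)
d(P, v) = -25 + v + P² (d(P, v) = P*P + (v - 25) = P² + (-25 + v) = -25 + v + P²)
(159*(-1))*(-1187) + d(21, -1) = (159*(-1))*(-1187) + (-25 - 1 + 21²) = -159*(-1187) + (-25 - 1 + 441) = 188733 + 415 = 189148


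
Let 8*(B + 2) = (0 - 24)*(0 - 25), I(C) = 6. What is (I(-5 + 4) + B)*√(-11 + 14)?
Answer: 79*√3 ≈ 136.83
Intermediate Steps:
B = 73 (B = -2 + ((0 - 24)*(0 - 25))/8 = -2 + (-24*(-25))/8 = -2 + (⅛)*600 = -2 + 75 = 73)
(I(-5 + 4) + B)*√(-11 + 14) = (6 + 73)*√(-11 + 14) = 79*√3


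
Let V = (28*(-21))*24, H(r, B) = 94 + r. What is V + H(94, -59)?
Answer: -13924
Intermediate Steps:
V = -14112 (V = -588*24 = -14112)
V + H(94, -59) = -14112 + (94 + 94) = -14112 + 188 = -13924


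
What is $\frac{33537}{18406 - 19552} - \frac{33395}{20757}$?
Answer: $- \frac{244799393}{7929174} \approx -30.873$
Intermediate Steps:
$\frac{33537}{18406 - 19552} - \frac{33395}{20757} = \frac{33537}{-1146} - \frac{33395}{20757} = 33537 \left(- \frac{1}{1146}\right) - \frac{33395}{20757} = - \frac{11179}{382} - \frac{33395}{20757} = - \frac{244799393}{7929174}$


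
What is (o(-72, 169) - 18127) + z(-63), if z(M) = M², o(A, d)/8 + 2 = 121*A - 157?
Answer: -85126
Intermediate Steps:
o(A, d) = -1272 + 968*A (o(A, d) = -16 + 8*(121*A - 157) = -16 + 8*(-157 + 121*A) = -16 + (-1256 + 968*A) = -1272 + 968*A)
(o(-72, 169) - 18127) + z(-63) = ((-1272 + 968*(-72)) - 18127) + (-63)² = ((-1272 - 69696) - 18127) + 3969 = (-70968 - 18127) + 3969 = -89095 + 3969 = -85126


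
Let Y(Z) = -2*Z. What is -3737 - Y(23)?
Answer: -3691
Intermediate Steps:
-3737 - Y(23) = -3737 - (-2)*23 = -3737 - 1*(-46) = -3737 + 46 = -3691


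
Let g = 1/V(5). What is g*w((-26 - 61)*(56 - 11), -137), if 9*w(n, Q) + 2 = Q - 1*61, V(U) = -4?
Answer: 50/9 ≈ 5.5556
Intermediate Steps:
w(n, Q) = -7 + Q/9 (w(n, Q) = -2/9 + (Q - 1*61)/9 = -2/9 + (Q - 61)/9 = -2/9 + (-61 + Q)/9 = -2/9 + (-61/9 + Q/9) = -7 + Q/9)
g = -¼ (g = 1/(-4) = -¼ ≈ -0.25000)
g*w((-26 - 61)*(56 - 11), -137) = -(-7 + (⅑)*(-137))/4 = -(-7 - 137/9)/4 = -¼*(-200/9) = 50/9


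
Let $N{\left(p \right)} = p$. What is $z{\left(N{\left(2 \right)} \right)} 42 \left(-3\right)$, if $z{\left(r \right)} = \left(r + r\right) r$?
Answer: $-1008$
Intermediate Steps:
$z{\left(r \right)} = 2 r^{2}$ ($z{\left(r \right)} = 2 r r = 2 r^{2}$)
$z{\left(N{\left(2 \right)} \right)} 42 \left(-3\right) = 2 \cdot 2^{2} \cdot 42 \left(-3\right) = 2 \cdot 4 \left(-126\right) = 8 \left(-126\right) = -1008$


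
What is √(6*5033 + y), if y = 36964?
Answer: √67162 ≈ 259.16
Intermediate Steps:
√(6*5033 + y) = √(6*5033 + 36964) = √(30198 + 36964) = √67162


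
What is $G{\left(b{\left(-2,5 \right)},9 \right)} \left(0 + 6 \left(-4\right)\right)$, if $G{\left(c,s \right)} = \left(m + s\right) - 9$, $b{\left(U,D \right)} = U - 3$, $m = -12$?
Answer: $288$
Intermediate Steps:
$b{\left(U,D \right)} = -3 + U$
$G{\left(c,s \right)} = -21 + s$ ($G{\left(c,s \right)} = \left(-12 + s\right) - 9 = -21 + s$)
$G{\left(b{\left(-2,5 \right)},9 \right)} \left(0 + 6 \left(-4\right)\right) = \left(-21 + 9\right) \left(0 + 6 \left(-4\right)\right) = - 12 \left(0 - 24\right) = \left(-12\right) \left(-24\right) = 288$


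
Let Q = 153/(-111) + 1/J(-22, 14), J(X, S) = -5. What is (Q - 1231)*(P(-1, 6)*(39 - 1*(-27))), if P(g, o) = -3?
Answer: 45149346/185 ≈ 2.4405e+5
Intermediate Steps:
Q = -292/185 (Q = 153/(-111) + 1/(-5) = 153*(-1/111) + 1*(-⅕) = -51/37 - ⅕ = -292/185 ≈ -1.5784)
(Q - 1231)*(P(-1, 6)*(39 - 1*(-27))) = (-292/185 - 1231)*(-3*(39 - 1*(-27))) = -(-684081)*(39 + 27)/185 = -(-684081)*66/185 = -228027/185*(-198) = 45149346/185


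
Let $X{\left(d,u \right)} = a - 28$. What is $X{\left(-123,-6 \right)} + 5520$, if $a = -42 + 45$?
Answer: $5495$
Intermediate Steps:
$a = 3$
$X{\left(d,u \right)} = -25$ ($X{\left(d,u \right)} = 3 - 28 = -25$)
$X{\left(-123,-6 \right)} + 5520 = -25 + 5520 = 5495$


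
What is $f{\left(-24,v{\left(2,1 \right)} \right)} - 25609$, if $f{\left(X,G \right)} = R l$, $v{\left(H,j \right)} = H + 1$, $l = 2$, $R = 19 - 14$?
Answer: $-25599$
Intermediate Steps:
$R = 5$ ($R = 19 - 14 = 5$)
$v{\left(H,j \right)} = 1 + H$
$f{\left(X,G \right)} = 10$ ($f{\left(X,G \right)} = 5 \cdot 2 = 10$)
$f{\left(-24,v{\left(2,1 \right)} \right)} - 25609 = 10 - 25609 = -25599$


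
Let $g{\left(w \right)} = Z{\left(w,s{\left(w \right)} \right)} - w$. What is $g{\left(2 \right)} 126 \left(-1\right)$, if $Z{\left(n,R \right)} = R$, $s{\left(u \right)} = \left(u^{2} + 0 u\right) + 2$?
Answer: $-504$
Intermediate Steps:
$s{\left(u \right)} = 2 + u^{2}$ ($s{\left(u \right)} = \left(u^{2} + 0\right) + 2 = u^{2} + 2 = 2 + u^{2}$)
$g{\left(w \right)} = 2 + w^{2} - w$ ($g{\left(w \right)} = \left(2 + w^{2}\right) - w = 2 + w^{2} - w$)
$g{\left(2 \right)} 126 \left(-1\right) = \left(2 + 2^{2} - 2\right) 126 \left(-1\right) = \left(2 + 4 - 2\right) \left(-126\right) = 4 \left(-126\right) = -504$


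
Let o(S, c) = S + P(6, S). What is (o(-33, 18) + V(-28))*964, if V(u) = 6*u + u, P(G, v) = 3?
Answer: -217864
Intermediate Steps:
o(S, c) = 3 + S (o(S, c) = S + 3 = 3 + S)
V(u) = 7*u
(o(-33, 18) + V(-28))*964 = ((3 - 33) + 7*(-28))*964 = (-30 - 196)*964 = -226*964 = -217864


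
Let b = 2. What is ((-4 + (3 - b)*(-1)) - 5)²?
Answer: 100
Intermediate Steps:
((-4 + (3 - b)*(-1)) - 5)² = ((-4 + (3 - 1*2)*(-1)) - 5)² = ((-4 + (3 - 2)*(-1)) - 5)² = ((-4 + 1*(-1)) - 5)² = ((-4 - 1) - 5)² = (-5 - 5)² = (-10)² = 100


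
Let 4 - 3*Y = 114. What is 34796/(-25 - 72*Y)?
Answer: 34796/2615 ≈ 13.306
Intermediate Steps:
Y = -110/3 (Y = 4/3 - ⅓*114 = 4/3 - 38 = -110/3 ≈ -36.667)
34796/(-25 - 72*Y) = 34796/(-25 - 72*(-110/3)) = 34796/(-25 + 2640) = 34796/2615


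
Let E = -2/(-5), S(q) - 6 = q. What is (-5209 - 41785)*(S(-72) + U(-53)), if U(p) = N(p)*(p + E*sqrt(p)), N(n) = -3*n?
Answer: 399120042 - 14944092*I*sqrt(53)/5 ≈ 3.9912e+8 - 2.1759e+7*I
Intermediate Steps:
S(q) = 6 + q
E = 2/5 (E = -2*(-1/5) = 2/5 ≈ 0.40000)
U(p) = -3*p*(p + 2*sqrt(p)/5) (U(p) = (-3*p)*(p + 2*sqrt(p)/5) = -3*p*(p + 2*sqrt(p)/5))
(-5209 - 41785)*(S(-72) + U(-53)) = (-5209 - 41785)*((6 - 72) + (-3*(-53)**2 - (-318)*I*sqrt(53)/5)) = -46994*(-66 + (-3*2809 - (-318)*I*sqrt(53)/5)) = -46994*(-66 + (-8427 + 318*I*sqrt(53)/5)) = -46994*(-8493 + 318*I*sqrt(53)/5) = 399120042 - 14944092*I*sqrt(53)/5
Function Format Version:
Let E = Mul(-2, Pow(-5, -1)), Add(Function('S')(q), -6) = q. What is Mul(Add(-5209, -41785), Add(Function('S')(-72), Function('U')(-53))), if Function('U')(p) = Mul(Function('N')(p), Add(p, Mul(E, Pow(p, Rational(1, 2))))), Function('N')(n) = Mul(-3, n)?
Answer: Add(399120042, Mul(Rational(-14944092, 5), I, Pow(53, Rational(1, 2)))) ≈ Add(3.9912e+8, Mul(-2.1759e+7, I))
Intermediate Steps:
Function('S')(q) = Add(6, q)
E = Rational(2, 5) (E = Mul(-2, Rational(-1, 5)) = Rational(2, 5) ≈ 0.40000)
Function('U')(p) = Mul(-3, p, Add(p, Mul(Rational(2, 5), Pow(p, Rational(1, 2))))) (Function('U')(p) = Mul(Mul(-3, p), Add(p, Mul(Rational(2, 5), Pow(p, Rational(1, 2))))) = Mul(-3, p, Add(p, Mul(Rational(2, 5), Pow(p, Rational(1, 2))))))
Mul(Add(-5209, -41785), Add(Function('S')(-72), Function('U')(-53))) = Mul(Add(-5209, -41785), Add(Add(6, -72), Add(Mul(-3, Pow(-53, 2)), Mul(Rational(-6, 5), Pow(-53, Rational(3, 2)))))) = Mul(-46994, Add(-66, Add(Mul(-3, 2809), Mul(Rational(-6, 5), Mul(-53, I, Pow(53, Rational(1, 2))))))) = Mul(-46994, Add(-66, Add(-8427, Mul(Rational(318, 5), I, Pow(53, Rational(1, 2)))))) = Mul(-46994, Add(-8493, Mul(Rational(318, 5), I, Pow(53, Rational(1, 2))))) = Add(399120042, Mul(Rational(-14944092, 5), I, Pow(53, Rational(1, 2))))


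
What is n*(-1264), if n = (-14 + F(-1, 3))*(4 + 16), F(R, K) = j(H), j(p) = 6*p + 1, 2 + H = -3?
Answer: 1087040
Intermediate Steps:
H = -5 (H = -2 - 3 = -5)
j(p) = 1 + 6*p
F(R, K) = -29 (F(R, K) = 1 + 6*(-5) = 1 - 30 = -29)
n = -860 (n = (-14 - 29)*(4 + 16) = -43*20 = -860)
n*(-1264) = -860*(-1264) = 1087040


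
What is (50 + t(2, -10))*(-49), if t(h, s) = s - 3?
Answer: -1813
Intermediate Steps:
t(h, s) = -3 + s
(50 + t(2, -10))*(-49) = (50 + (-3 - 10))*(-49) = (50 - 13)*(-49) = 37*(-49) = -1813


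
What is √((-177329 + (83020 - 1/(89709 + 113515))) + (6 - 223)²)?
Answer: I*√487546431298486/101612 ≈ 217.3*I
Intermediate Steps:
√((-177329 + (83020 - 1/(89709 + 113515))) + (6 - 223)²) = √((-177329 + (83020 - 1/203224)) + (-217)²) = √((-177329 + (83020 - 1*1/203224)) + 47089) = √((-177329 + (83020 - 1/203224)) + 47089) = √((-177329 + 16871656479/203224) + 47089) = √(-19165852217/203224 + 47089) = √(-9596237281/203224) = I*√487546431298486/101612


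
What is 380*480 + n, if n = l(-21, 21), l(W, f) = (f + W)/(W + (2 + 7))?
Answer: 182400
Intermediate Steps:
l(W, f) = (W + f)/(9 + W) (l(W, f) = (W + f)/(W + 9) = (W + f)/(9 + W))
n = 0 (n = (-21 + 21)/(9 - 21) = 0/(-12) = -1/12*0 = 0)
380*480 + n = 380*480 + 0 = 182400 + 0 = 182400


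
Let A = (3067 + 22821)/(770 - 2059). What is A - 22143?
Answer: -28568215/1289 ≈ -22163.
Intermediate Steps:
A = -25888/1289 (A = 25888/(-1289) = 25888*(-1/1289) = -25888/1289 ≈ -20.084)
A - 22143 = -25888/1289 - 22143 = -28568215/1289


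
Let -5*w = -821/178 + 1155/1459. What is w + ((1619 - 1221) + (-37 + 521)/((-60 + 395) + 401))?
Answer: 47716088923/119462920 ≈ 399.42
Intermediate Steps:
w = 992249/1298510 (w = -(-821/178 + 1155/1459)/5 = -1/5*(-992249/259702) = 992249/1298510 ≈ 0.76414)
w + ((1619 - 1221) + (-37 + 521)/((-60 + 395) + 401)) = 992249/1298510 + ((1619 - 1221) + (-37 + 521)/((-60 + 395) + 401)) = 992249/1298510 + (398 + 484/(335 + 401)) = 992249/1298510 + (398 + 484/736) = 992249/1298510 + (398 + 484*(1/736)) = 992249/1298510 + (398 + 121/184) = 992249/1298510 + 73353/184 = 47716088923/119462920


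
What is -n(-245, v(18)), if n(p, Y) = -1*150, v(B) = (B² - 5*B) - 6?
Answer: 150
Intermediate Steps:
v(B) = -6 + B² - 5*B
n(p, Y) = -150
-n(-245, v(18)) = -1*(-150) = 150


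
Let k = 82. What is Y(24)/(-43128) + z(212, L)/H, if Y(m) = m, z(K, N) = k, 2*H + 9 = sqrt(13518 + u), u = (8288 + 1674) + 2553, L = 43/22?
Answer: 656605/11658936 + 41*sqrt(26033)/6488 ≈ 1.0759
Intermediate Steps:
L = 43/22 (L = 43*(1/22) = 43/22 ≈ 1.9545)
u = 12515 (u = 9962 + 2553 = 12515)
H = -9/2 + sqrt(26033)/2 (H = -9/2 + sqrt(13518 + 12515)/2 = -9/2 + sqrt(26033)/2 ≈ 76.174)
z(K, N) = 82
Y(24)/(-43128) + z(212, L)/H = 24/(-43128) + 82/(-9/2 + sqrt(26033)/2) = 24*(-1/43128) + 82/(-9/2 + sqrt(26033)/2) = -1/1797 + 82/(-9/2 + sqrt(26033)/2)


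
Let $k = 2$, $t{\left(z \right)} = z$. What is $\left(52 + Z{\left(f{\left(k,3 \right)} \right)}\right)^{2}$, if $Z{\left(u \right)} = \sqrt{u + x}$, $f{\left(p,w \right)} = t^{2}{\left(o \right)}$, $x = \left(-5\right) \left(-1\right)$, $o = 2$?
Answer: $3025$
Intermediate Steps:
$x = 5$
$f{\left(p,w \right)} = 4$ ($f{\left(p,w \right)} = 2^{2} = 4$)
$Z{\left(u \right)} = \sqrt{5 + u}$ ($Z{\left(u \right)} = \sqrt{u + 5} = \sqrt{5 + u}$)
$\left(52 + Z{\left(f{\left(k,3 \right)} \right)}\right)^{2} = \left(52 + \sqrt{5 + 4}\right)^{2} = \left(52 + \sqrt{9}\right)^{2} = \left(52 + 3\right)^{2} = 55^{2} = 3025$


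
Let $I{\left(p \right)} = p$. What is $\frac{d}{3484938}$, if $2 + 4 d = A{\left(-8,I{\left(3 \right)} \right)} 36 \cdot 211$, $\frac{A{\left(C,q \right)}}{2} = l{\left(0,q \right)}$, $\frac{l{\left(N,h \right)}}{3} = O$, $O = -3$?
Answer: $- \frac{68365}{6969876} \approx -0.0098086$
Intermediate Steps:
$l{\left(N,h \right)} = -9$ ($l{\left(N,h \right)} = 3 \left(-3\right) = -9$)
$A{\left(C,q \right)} = -18$ ($A{\left(C,q \right)} = 2 \left(-9\right) = -18$)
$d = - \frac{68365}{2}$ ($d = - \frac{1}{2} + \frac{\left(-18\right) 36 \cdot 211}{4} = - \frac{1}{2} + \frac{\left(-18\right) 7596}{4} = - \frac{1}{2} + \frac{1}{4} \left(-136728\right) = - \frac{1}{2} - 34182 = - \frac{68365}{2} \approx -34183.0$)
$\frac{d}{3484938} = - \frac{68365}{2 \cdot 3484938} = \left(- \frac{68365}{2}\right) \frac{1}{3484938} = - \frac{68365}{6969876}$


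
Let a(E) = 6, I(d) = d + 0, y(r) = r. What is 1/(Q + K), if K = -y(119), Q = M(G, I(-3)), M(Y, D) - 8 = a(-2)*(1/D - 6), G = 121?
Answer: -1/149 ≈ -0.0067114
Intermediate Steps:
I(d) = d
M(Y, D) = -28 + 6/D (M(Y, D) = 8 + 6*(1/D - 6) = 8 + 6*(-6 + 1/D) = 8 + (-36 + 6/D) = -28 + 6/D)
Q = -30 (Q = -28 + 6/(-3) = -28 + 6*(-1/3) = -28 - 2 = -30)
K = -119 (K = -1*119 = -119)
1/(Q + K) = 1/(-30 - 119) = 1/(-149) = -1/149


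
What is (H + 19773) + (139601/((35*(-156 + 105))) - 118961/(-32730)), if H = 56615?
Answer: 42461553791/556410 ≈ 76313.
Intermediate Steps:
(H + 19773) + (139601/((35*(-156 + 105))) - 118961/(-32730)) = (56615 + 19773) + (139601/((35*(-156 + 105))) - 118961/(-32730)) = 76388 + (139601/((35*(-51))) - 118961*(-1/32730)) = 76388 + (139601/(-1785) + 118961/32730) = 76388 + (139601*(-1/1785) + 118961/32730) = 76388 + (-19943/255 + 118961/32730) = 76388 - 41493289/556410 = 42461553791/556410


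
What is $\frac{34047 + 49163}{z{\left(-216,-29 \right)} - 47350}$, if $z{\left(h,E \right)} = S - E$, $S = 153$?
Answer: $- \frac{41605}{23584} \approx -1.7641$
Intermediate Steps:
$z{\left(h,E \right)} = 153 - E$
$\frac{34047 + 49163}{z{\left(-216,-29 \right)} - 47350} = \frac{34047 + 49163}{\left(153 - -29\right) - 47350} = \frac{83210}{\left(153 + 29\right) - 47350} = \frac{83210}{182 - 47350} = \frac{83210}{-47168} = 83210 \left(- \frac{1}{47168}\right) = - \frac{41605}{23584}$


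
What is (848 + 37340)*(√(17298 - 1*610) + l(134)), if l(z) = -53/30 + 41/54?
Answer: -5193568/135 + 152752*√1043 ≈ 4.8947e+6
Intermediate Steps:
l(z) = -136/135 (l(z) = -53*1/30 + 41*(1/54) = -53/30 + 41/54 = -136/135)
(848 + 37340)*(√(17298 - 1*610) + l(134)) = (848 + 37340)*(√(17298 - 1*610) - 136/135) = 38188*(√(17298 - 610) - 136/135) = 38188*(√16688 - 136/135) = 38188*(4*√1043 - 136/135) = 38188*(-136/135 + 4*√1043) = -5193568/135 + 152752*√1043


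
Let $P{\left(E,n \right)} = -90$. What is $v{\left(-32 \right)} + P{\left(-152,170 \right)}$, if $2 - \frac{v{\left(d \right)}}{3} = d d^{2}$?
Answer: $98220$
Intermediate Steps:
$v{\left(d \right)} = 6 - 3 d^{3}$ ($v{\left(d \right)} = 6 - 3 d d^{2} = 6 - 3 d^{3}$)
$v{\left(-32 \right)} + P{\left(-152,170 \right)} = \left(6 - 3 \left(-32\right)^{3}\right) - 90 = \left(6 - -98304\right) - 90 = \left(6 + 98304\right) - 90 = 98310 - 90 = 98220$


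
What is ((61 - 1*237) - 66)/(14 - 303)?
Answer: 242/289 ≈ 0.83737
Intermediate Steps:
((61 - 1*237) - 66)/(14 - 303) = ((61 - 237) - 66)/(-289) = (-176 - 66)*(-1/289) = -242*(-1/289) = 242/289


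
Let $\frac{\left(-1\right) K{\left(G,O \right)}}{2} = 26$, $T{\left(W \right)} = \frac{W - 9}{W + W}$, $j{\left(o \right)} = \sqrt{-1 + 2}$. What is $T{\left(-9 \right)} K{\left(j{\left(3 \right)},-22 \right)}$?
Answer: $-52$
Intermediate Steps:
$j{\left(o \right)} = 1$ ($j{\left(o \right)} = \sqrt{1} = 1$)
$T{\left(W \right)} = \frac{-9 + W}{2 W}$
$K{\left(G,O \right)} = -52$ ($K{\left(G,O \right)} = \left(-2\right) 26 = -52$)
$T{\left(-9 \right)} K{\left(j{\left(3 \right)},-22 \right)} = \frac{-9 - 9}{2 \left(-9\right)} \left(-52\right) = \frac{1}{2} \left(- \frac{1}{9}\right) \left(-18\right) \left(-52\right) = 1 \left(-52\right) = -52$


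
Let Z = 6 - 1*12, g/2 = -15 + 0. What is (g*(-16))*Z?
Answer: -2880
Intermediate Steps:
g = -30 (g = 2*(-15 + 0) = 2*(-15) = -30)
Z = -6 (Z = 6 - 12 = -6)
(g*(-16))*Z = -30*(-16)*(-6) = 480*(-6) = -2880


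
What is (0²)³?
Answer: 0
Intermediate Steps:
(0²)³ = 0³ = 0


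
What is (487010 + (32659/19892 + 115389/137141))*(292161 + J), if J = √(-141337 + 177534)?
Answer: 388157603733754561947/2728008772 + 1328574326257627*√36197/2728008772 ≈ 1.4238e+11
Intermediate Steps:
J = √36197 ≈ 190.26
(487010 + (32659/19892 + 115389/137141))*(292161 + J) = (487010 + (32659/19892 + 115389/137141))*(292161 + √36197) = (487010 + 6774205907/2728008772)*(292161 + √36197) = 1328574326257627*(292161 + √36197)/2728008772 = 388157603733754561947/2728008772 + 1328574326257627*√36197/2728008772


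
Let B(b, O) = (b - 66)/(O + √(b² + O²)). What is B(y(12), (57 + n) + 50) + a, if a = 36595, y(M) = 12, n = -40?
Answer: 292961/8 - 3*√4633/8 ≈ 36595.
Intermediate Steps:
B(b, O) = (-66 + b)/(O + √(O² + b²))
B(y(12), (57 + n) + 50) + a = (-66 + 12)/(((57 - 40) + 50) + √(((57 - 40) + 50)² + 12²)) + 36595 = -54/((17 + 50) + √((17 + 50)² + 144)) + 36595 = -54/(67 + √(67² + 144)) + 36595 = -54/(67 + √(4489 + 144)) + 36595 = -54/(67 + √4633) + 36595 = 36595 - 54/(67 + √4633)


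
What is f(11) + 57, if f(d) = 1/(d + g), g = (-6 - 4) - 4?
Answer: 170/3 ≈ 56.667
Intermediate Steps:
g = -14 (g = -10 - 4 = -14)
f(d) = 1/(-14 + d) (f(d) = 1/(d - 14) = 1/(-14 + d))
f(11) + 57 = 1/(-14 + 11) + 57 = 1/(-3) + 57 = -⅓ + 57 = 170/3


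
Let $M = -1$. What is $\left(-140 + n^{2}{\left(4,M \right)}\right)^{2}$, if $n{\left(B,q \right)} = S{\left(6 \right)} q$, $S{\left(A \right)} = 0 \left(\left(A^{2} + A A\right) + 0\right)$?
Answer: $19600$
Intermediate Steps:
$S{\left(A \right)} = 0$ ($S{\left(A \right)} = 0 \left(\left(A^{2} + A^{2}\right) + 0\right) = 0 \left(2 A^{2} + 0\right) = 0 \cdot 2 A^{2} = 0$)
$n{\left(B,q \right)} = 0$ ($n{\left(B,q \right)} = 0 q = 0$)
$\left(-140 + n^{2}{\left(4,M \right)}\right)^{2} = \left(-140 + 0^{2}\right)^{2} = \left(-140 + 0\right)^{2} = \left(-140\right)^{2} = 19600$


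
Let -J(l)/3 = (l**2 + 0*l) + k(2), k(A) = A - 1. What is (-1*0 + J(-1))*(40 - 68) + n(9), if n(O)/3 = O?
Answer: 195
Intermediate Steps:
k(A) = -1 + A
J(l) = -3 - 3*l**2 (J(l) = -3*((l**2 + 0*l) + (-1 + 2)) = -3*((l**2 + 0) + 1) = -3*(l**2 + 1) = -3*(1 + l**2) = -3 - 3*l**2)
n(O) = 3*O
(-1*0 + J(-1))*(40 - 68) + n(9) = (-1*0 + (-3 - 3*(-1)**2))*(40 - 68) + 3*9 = (0 + (-3 - 3*1))*(-28) + 27 = (0 + (-3 - 3))*(-28) + 27 = (0 - 6)*(-28) + 27 = -6*(-28) + 27 = 168 + 27 = 195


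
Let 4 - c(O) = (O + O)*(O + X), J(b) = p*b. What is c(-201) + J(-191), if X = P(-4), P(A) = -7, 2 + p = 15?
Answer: -86095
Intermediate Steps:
p = 13 (p = -2 + 15 = 13)
X = -7
J(b) = 13*b
c(O) = 4 - 2*O*(-7 + O) (c(O) = 4 - (O + O)*(O - 7) = 4 - 2*O*(-7 + O))
c(-201) + J(-191) = (4 - 2*(-201)² + 14*(-201)) + 13*(-191) = (4 - 2*40401 - 2814) - 2483 = (4 - 80802 - 2814) - 2483 = -83612 - 2483 = -86095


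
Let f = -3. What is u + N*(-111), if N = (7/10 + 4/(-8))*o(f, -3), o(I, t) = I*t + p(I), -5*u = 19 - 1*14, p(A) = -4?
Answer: -112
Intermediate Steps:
u = -1 (u = -(19 - 1*14)/5 = -(19 - 14)/5 = -1/5*5 = -1)
o(I, t) = -4 + I*t (o(I, t) = I*t - 4 = -4 + I*t)
N = 1 (N = (7/10 + 4/(-8))*(-4 - 3*(-3)) = (7*(1/10) + 4*(-1/8))*(-4 + 9) = (7/10 - 1/2)*5 = (1/5)*5 = 1)
u + N*(-111) = -1 + 1*(-111) = -1 - 111 = -112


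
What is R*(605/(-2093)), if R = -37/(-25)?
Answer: -4477/10465 ≈ -0.42781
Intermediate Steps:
R = 37/25 (R = -37*(-1/25) = 37/25 ≈ 1.4800)
R*(605/(-2093)) = 37*(605/(-2093))/25 = 37*(605*(-1/2093))/25 = (37/25)*(-605/2093) = -4477/10465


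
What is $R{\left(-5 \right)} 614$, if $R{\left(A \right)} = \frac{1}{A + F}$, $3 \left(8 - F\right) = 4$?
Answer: $\frac{1842}{5} \approx 368.4$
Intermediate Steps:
$F = \frac{20}{3}$ ($F = 8 - \frac{4}{3} = \frac{20}{3} \approx 6.6667$)
$R{\left(A \right)} = \frac{1}{\frac{20}{3} + A}$ ($R{\left(A \right)} = \frac{1}{A + \frac{20}{3}} = \frac{1}{\frac{20}{3} + A}$)
$R{\left(-5 \right)} 614 = \frac{3}{20 + 3 \left(-5\right)} 614 = \frac{3}{20 - 15} \cdot 614 = \frac{3}{5} \cdot 614 = \frac{1842}{5}$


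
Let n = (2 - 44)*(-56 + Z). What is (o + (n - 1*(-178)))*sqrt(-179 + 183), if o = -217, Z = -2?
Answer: 4794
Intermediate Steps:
n = 2436 (n = (2 - 44)*(-56 - 2) = -42*(-58) = 2436)
(o + (n - 1*(-178)))*sqrt(-179 + 183) = (-217 + (2436 - 1*(-178)))*sqrt(-179 + 183) = (-217 + (2436 + 178))*sqrt(4) = (-217 + 2614)*2 = 2397*2 = 4794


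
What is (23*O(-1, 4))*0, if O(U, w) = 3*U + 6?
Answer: 0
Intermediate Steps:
O(U, w) = 6 + 3*U
(23*O(-1, 4))*0 = (23*(6 + 3*(-1)))*0 = (23*(6 - 3))*0 = (23*3)*0 = 69*0 = 0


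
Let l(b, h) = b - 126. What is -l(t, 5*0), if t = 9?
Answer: 117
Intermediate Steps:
l(b, h) = -126 + b
-l(t, 5*0) = -(-126 + 9) = -1*(-117) = 117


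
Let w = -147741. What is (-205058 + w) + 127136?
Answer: -225663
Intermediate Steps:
(-205058 + w) + 127136 = (-205058 - 147741) + 127136 = -352799 + 127136 = -225663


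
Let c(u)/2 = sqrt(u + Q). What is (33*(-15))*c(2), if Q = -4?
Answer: -990*I*sqrt(2) ≈ -1400.1*I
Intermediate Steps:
c(u) = 2*sqrt(-4 + u) (c(u) = 2*sqrt(u - 4) = 2*sqrt(-4 + u))
(33*(-15))*c(2) = (33*(-15))*(2*sqrt(-4 + 2)) = -990*sqrt(-2) = -990*I*sqrt(2)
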